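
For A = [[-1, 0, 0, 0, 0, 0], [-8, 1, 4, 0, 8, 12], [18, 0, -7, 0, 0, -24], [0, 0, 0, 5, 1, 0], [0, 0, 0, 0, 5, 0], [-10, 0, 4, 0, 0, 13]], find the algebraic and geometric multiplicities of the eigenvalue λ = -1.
The characteristic polynomial is (x - 5)^3(x - 1)^2(x + 1), so the factor x + 1 appears with exponent 1: the algebraic multiplicity is 1.

rank(A + I) = 5, so the eigenspace has dimension 6 - 5 = 1: the geometric multiplicity is 1.

algebraic multiplicity 1, geometric multiplicity 1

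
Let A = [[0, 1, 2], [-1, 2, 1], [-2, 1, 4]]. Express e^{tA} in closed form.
e^{tA} = [[(-t^2 - 4*t + 2)*e^{2*t}/2, t*e^{2*t}, t*(t + 4)*e^{2*t}/2], [-t*e^{2*t}, e^{2*t}, t*e^{2*t}], [t*(-t - 4)*e^{2*t}/2, t*e^{2*t}, (t^2 + 4*t + 2)*e^{2*t}/2]]

A has Jordan form J = [[2, 1, 0], [0, 2, 1], [0, 0, 2]] with A = PJP^{-1}, so e^{tA} = P e^{tJ} P^{-1}.

For a Jordan block J_k(λ), e^{tJ_k(λ)} = e^{λt} · (I + tN + t^2 N^2/2! + ... + t^{k-1} N^{k-1}/(k-1)!) where N is the nilpotent superdiagonal part.

Assembling the blocks and conjugating back gives the entries of e^{tA} as shown above.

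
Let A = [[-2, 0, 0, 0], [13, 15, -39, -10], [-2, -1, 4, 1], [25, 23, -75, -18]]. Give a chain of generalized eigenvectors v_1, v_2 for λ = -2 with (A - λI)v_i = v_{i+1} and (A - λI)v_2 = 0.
We seek v_1 ∈ ker((A + 2I)^2) \ ker(A + 2I), then set v_{i+1} = (A + 2I) v_i.

One such chain is v_1 = [[0, 1, 0, 2]]^T, v_2 = [[0, -3, 1, -9]]^T. Check: (A + 2I) v_2 = [[0, 0, 0, 0]]^T = 0.

v_1 = [[0, 1, 0, 2]]^T, v_2 = [[0, -3, 1, -9]]^T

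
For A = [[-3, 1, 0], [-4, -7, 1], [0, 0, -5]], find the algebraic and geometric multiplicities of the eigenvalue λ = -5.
algebraic multiplicity 3, geometric multiplicity 1

The characteristic polynomial is (x + 5)^3, so the factor x + 5 appears with exponent 3: the algebraic multiplicity is 3.

rank(A + 5I) = 2, so the eigenspace has dimension 3 - 2 = 1: the geometric multiplicity is 1.

Since 1 < 3, A is not diagonalizable.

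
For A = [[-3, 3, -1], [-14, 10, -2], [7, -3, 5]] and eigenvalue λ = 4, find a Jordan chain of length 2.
We seek v_1 ∈ ker((A - 4I)^2) \ ker(A - 4I), then set v_{i+1} = (A - 4I) v_i.

One such chain is v_1 = [[0, 1, 2]]^T, v_2 = [[1, 2, -1]]^T. Check: (A - 4I) v_2 = [[0, 0, 0]]^T = 0.

v_1 = [[0, 1, 2]]^T, v_2 = [[1, 2, -1]]^T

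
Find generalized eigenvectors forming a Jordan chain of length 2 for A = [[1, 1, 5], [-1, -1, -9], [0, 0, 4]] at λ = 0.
We seek v_1 ∈ ker(A^2) \ ker(A), then set v_{i+1} = A v_i.

One such chain is v_1 = [[-1, 2, 0]]^T, v_2 = [[1, -1, 0]]^T. Check: A v_2 = [[0, 0, 0]]^T = 0.

v_1 = [[-1, 2, 0]]^T, v_2 = [[1, -1, 0]]^T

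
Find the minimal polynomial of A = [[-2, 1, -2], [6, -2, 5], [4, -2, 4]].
The characteristic polynomial factors as x^3. The minimal polynomial is ∏(x - λ)^{k_λ} where k_λ is the size of the largest Jordan block at λ.

For λ = 0: rank(A) = 2, and the largest Jordan block has size 3 (the smallest k with rank(A^k) = rank(A^(k+1))).

So m_A(x) = x^3.

m_A(x) = x^3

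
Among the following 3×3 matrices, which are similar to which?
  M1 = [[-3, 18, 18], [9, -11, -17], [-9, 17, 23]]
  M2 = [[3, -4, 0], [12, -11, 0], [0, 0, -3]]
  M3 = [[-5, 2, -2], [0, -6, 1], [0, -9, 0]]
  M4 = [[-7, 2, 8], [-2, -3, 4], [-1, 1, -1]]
3 classes: {M1}, {M2}, {M3, M4}

Characteristic polynomials: χ_{M1} = (x - 6)^2(x + 3), χ_{M2} = (x + 3)^2(x + 5), χ_{M3} = (x + 3)^2(x + 5), χ_{M4} = (x + 3)^2(x + 5).

{M1}: invariant factors (x - 6)^2(x + 3).

{M2}: invariant factors x + 3, (x + 3)(x + 5).

{M3, M4}: invariant factors (x + 3)^2(x + 5).

Matrices are similar if and only if their invariant-factor lists agree; the partition into similarity classes is {M1}, {M2}, {M3, M4}.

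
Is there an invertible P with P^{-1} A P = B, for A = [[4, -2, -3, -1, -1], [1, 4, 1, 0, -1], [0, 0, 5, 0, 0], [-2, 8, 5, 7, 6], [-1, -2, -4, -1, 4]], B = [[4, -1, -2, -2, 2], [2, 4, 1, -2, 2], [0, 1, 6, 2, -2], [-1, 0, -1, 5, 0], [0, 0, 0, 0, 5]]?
Both have characteristic polynomial (x - 5)^4(x - 4) and minimal polynomial (x - 5)^2(x - 4). But rank(A - 5I) = 3 for A while rank(B - 5I) = 2 for B, so the number of Jordan blocks at λ = 5 differs. A and B are not similar.

No.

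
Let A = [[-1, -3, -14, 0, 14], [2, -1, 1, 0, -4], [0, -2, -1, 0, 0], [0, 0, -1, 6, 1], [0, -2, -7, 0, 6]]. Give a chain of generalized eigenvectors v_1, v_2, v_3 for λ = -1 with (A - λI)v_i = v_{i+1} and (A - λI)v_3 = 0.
We seek v_1 ∈ ker((A + I)^3) \ ker((A + I)^2), then set v_{i+1} = (A + I) v_i.

One such chain is v_1 = [[2, 0, 1, 0, 1]]^T, v_2 = [[0, 1, 0, 0, 0]]^T, v_3 = [[-3, 0, -2, 0, -2]]^T. Check: (A + I) v_3 = [[0, 0, 0, 0, 0]]^T = 0.

v_1 = [[2, 0, 1, 0, 1]]^T, v_2 = [[0, 1, 0, 0, 0]]^T, v_3 = [[-3, 0, -2, 0, -2]]^T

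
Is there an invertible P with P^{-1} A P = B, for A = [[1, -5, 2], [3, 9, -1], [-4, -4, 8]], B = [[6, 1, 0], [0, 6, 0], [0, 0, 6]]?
No.

Both have characteristic polynomial (x - 6)^3, but the minimal polynomial of A is (x - 6)^3 while the minimal polynomial of B is (x - 6)^2. The minimal polynomial is a similarity invariant, so A and B are not similar.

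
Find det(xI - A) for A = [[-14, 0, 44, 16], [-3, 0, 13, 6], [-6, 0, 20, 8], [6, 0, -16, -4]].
χ_A(x) = x^2(x - 4)(x + 2)

xI - A = [[x + 14, 0, -44, -16], [3, x, -13, -6], [6, 0, x - 20, -8], [-6, 0, 16, x + 4]].

Expanding det(xI - A) along the first row:
det(xI - A) = + (x + 14)·det([[x, -13, -6], [0, x - 20, -8], [0, 16, x + 4]]) - (0)·det([[3, -13, -6], [6, x - 20, -8], [-6, 16, x + 4]]) + (-44)·det([[3, x, -6], [6, 0, -8], [-6, 0, x + 4]]) - (-16)·det([[3, x, -13], [6, 0, x - 20], [-6, 0, 16]]).

Evaluating gives χ_A(x) = x^4 - 2x^3 - 8x^2 = x^2(x - 4)(x + 2).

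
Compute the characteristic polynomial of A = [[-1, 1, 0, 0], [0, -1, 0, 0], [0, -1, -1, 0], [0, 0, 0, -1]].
χ_A(x) = (x + 1)^4

xI - A = [[x + 1, -1, 0, 0], [0, x + 1, 0, 0], [0, 1, x + 1, 0], [0, 0, 0, x + 1]].

Expanding det(xI - A) along the first row:
det(xI - A) = + (x + 1)·det([[x + 1, 0, 0], [1, x + 1, 0], [0, 0, x + 1]]) - (-1)·det([[0, 0, 0], [0, x + 1, 0], [0, 0, x + 1]]) + (0)·det([[0, x + 1, 0], [0, 1, 0], [0, 0, x + 1]]) - (0)·det([[0, x + 1, 0], [0, 1, x + 1], [0, 0, 0]]).

Evaluating gives χ_A(x) = x^4 + 4x^3 + 6x^2 + 4x + 1 = (x + 1)^4.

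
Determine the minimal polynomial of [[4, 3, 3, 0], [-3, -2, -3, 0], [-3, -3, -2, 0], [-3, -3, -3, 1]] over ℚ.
m_A(x) = (x - 1)(x + 2)

The characteristic polynomial factors as (x - 1)^3(x + 2). The minimal polynomial is ∏(x - λ)^{k_λ} where k_λ is the size of the largest Jordan block at λ.

For λ = -2: rank(A + 2I) = 3, and the largest Jordan block has size 1 (the smallest k with rank((A + 2I)^k) = rank((A + 2I)^(k+1))).
For λ = 1: rank(A - I) = 1, and the largest Jordan block has size 1 (the smallest k with rank((A - I)^k) = rank((A - I)^(k+1))).

So m_A(x) = (x - 1)(x + 2).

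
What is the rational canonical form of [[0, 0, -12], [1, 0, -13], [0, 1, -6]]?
R = [[0, 0, -12], [1, 0, -13], [0, 1, -6]]

The invariant factors of A (the non-unit diagonal entries of the Smith normal form of xI - A over ℚ[x]) are (x + 3)(x^2 + 3x + 4), each dividing the next. The characteristic polynomial is their product, (x + 3)(x^2 + 3x + 4).

The rational canonical form is the block-diagonal matrix of companion matrices C(f_i):
R = [[0, 0, -12], [1, 0, -13], [0, 1, -6]].

Note the characteristic polynomial does not split into linear factors over ℚ, so A has no Jordan form over ℚ; the rational canonical form exists over any field.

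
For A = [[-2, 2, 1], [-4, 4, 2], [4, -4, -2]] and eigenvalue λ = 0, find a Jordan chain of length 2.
v_1 = [[0, 1, -1]]^T, v_2 = [[1, 2, -2]]^T

We seek v_1 ∈ ker(A^2) \ ker(A), then set v_{i+1} = A v_i.

One such chain is v_1 = [[0, 1, -1]]^T, v_2 = [[1, 2, -2]]^T. Check: A v_2 = [[0, 0, 0]]^T = 0.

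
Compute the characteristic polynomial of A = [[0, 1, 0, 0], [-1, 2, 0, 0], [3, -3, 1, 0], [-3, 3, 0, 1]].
χ_A(x) = (x - 1)^4

xI - A = [[x, -1, 0, 0], [1, x - 2, 0, 0], [-3, 3, x - 1, 0], [3, -3, 0, x - 1]].

Expanding det(xI - A) along the first row:
det(xI - A) = + (x)·det([[x - 2, 0, 0], [3, x - 1, 0], [-3, 0, x - 1]]) - (-1)·det([[1, 0, 0], [-3, x - 1, 0], [3, 0, x - 1]]) + (0)·det([[1, x - 2, 0], [-3, 3, 0], [3, -3, x - 1]]) - (0)·det([[1, x - 2, 0], [-3, 3, x - 1], [3, -3, 0]]).

Evaluating gives χ_A(x) = x^4 - 4x^3 + 6x^2 - 4x + 1 = (x - 1)^4.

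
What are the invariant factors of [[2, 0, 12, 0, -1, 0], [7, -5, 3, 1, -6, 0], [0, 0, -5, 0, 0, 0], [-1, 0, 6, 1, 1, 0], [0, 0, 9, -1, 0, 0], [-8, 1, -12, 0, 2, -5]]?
The Jordan structure of A has elementary divisors (x + 5)^2, (x + 5), (x - 1)^3. Arranging the block sizes at each eigenvalue in decreasing order and taking row products gives the invariant factors.

Invariant factors (smallest first, each dividing the next): x + 5, (x - 1)^3(x + 5)^2.

Check: the last factor (x - 1)^3(x + 5)^2 is the minimal polynomial, and the product (x - 1)^3(x + 5)^3 is the characteristic polynomial.

x + 5, (x - 1)^3(x + 5)^2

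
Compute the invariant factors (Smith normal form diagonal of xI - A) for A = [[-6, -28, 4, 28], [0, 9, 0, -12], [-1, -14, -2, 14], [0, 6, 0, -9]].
(x - 3)(x + 3)(x + 4)^2

The Jordan structure of A has elementary divisors (x + 4)^2, (x + 3), (x - 3). Arranging the block sizes at each eigenvalue in decreasing order and taking row products gives the invariant factors.

Invariant factors (smallest first, each dividing the next): (x - 3)(x + 3)(x + 4)^2.

Check: the last factor (x - 3)(x + 3)(x + 4)^2 is the minimal polynomial, and the product (x - 3)(x + 3)(x + 4)^2 is the characteristic polynomial.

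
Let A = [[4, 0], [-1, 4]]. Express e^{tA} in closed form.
e^{tA} = [[e^{4*t}, 0], [-t*e^{4*t}, e^{4*t}]]

A has Jordan form J = [[4, 1], [0, 4]] with A = PJP^{-1}, so e^{tA} = P e^{tJ} P^{-1}.

For a Jordan block J_k(λ), e^{tJ_k(λ)} = e^{λt} · (I + tN + t^2 N^2/2! + ... + t^{k-1} N^{k-1}/(k-1)!) where N is the nilpotent superdiagonal part.

Assembling the blocks and conjugating back gives the entries of e^{tA} as shown above.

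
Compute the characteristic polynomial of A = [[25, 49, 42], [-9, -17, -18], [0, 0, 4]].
χ_A(x) = (x - 4)^3

xI - A = [[x - 25, -49, -42], [9, x + 17, 18], [0, 0, x - 4]].

Expanding det(xI - A) along the first row:
det(xI - A) = + (x - 25)·det([[x + 17, 18], [0, x - 4]]) - (-49)·det([[9, 18], [0, x - 4]]) + (-42)·det([[9, x + 17], [0, 0]]).

Evaluating gives χ_A(x) = x^3 - 12x^2 + 48x - 64 = (x - 4)^3.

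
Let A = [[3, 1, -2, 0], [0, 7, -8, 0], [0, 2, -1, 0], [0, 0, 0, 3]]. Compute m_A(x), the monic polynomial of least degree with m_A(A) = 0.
m_A(x) = (x - 3)^2

The characteristic polynomial factors as (x - 3)^4. The minimal polynomial is ∏(x - λ)^{k_λ} where k_λ is the size of the largest Jordan block at λ.

For λ = 3: rank(A - 3I) = 1, and the largest Jordan block has size 2 (the smallest k with rank((A - 3I)^k) = rank((A - 3I)^(k+1))).

So m_A(x) = (x - 3)^2.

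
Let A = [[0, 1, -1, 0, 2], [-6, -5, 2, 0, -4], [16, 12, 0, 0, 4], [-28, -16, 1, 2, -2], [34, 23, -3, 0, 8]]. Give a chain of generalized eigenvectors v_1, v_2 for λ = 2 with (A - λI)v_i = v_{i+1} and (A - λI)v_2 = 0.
We seek v_1 ∈ ker((A - 2I)^2) \ ker(A - 2I), then set v_{i+1} = (A - 2I) v_i.

One such chain is v_1 = [[0, 0, 1, 0, 0]]^T, v_2 = [[-1, 2, -2, 1, -3]]^T. Check: (A - 2I) v_2 = [[0, 0, 0, 0, 0]]^T = 0.

v_1 = [[0, 0, 1, 0, 0]]^T, v_2 = [[-1, 2, -2, 1, -3]]^T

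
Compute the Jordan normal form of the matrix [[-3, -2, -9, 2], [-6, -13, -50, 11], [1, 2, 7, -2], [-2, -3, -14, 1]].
J = [[-2, 1, 0, 0], [0, -2, 0, 0], [0, 0, -2, 1], [0, 0, 0, -2]]

The characteristic polynomial is det(xI - A) = (x + 2)^4, so the eigenvalues are -2 (algebraic multiplicity 4).

For λ = -2: rank(A + 2I) = 2, rank((A + 2I)^2) = 0. The eigenspace has dimension 4 - 2 = 2, so there are 2 Jordan blocks; the rank sequence gives block sizes [2, 2].

Assembling the blocks gives the Jordan form J above.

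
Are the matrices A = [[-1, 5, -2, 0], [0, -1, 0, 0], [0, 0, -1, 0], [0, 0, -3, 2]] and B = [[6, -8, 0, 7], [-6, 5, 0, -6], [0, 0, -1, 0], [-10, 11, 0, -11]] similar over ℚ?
Two matrices over a field are similar if and only if they have the same invariant factors.

Both A and B have characteristic polynomial (x - 2)(x + 1)^3 and minimal polynomial (x - 2)(x + 1)^2. Computing further, both have invariant factors x + 1, (x - 2)(x + 1)^2. Hence A and B are similar.

Yes.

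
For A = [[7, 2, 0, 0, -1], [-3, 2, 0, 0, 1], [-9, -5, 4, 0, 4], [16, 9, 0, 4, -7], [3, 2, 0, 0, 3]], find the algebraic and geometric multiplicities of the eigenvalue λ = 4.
algebraic multiplicity 5, geometric multiplicity 3

The characteristic polynomial is (x - 4)^5, so the factor x - 4 appears with exponent 5: the algebraic multiplicity is 5.

rank(A - 4I) = 2, so the eigenspace has dimension 5 - 2 = 3: the geometric multiplicity is 3.

Since 3 < 5, A is not diagonalizable.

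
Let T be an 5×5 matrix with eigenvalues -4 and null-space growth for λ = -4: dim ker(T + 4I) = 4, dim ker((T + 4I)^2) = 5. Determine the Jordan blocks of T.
λ = -4: successive nullity increments [4, 1] count blocks of size ≥ k; block sizes are [2, 1, 1, 1].

Jordan blocks: (-4, 2), (-4, 1), (-4, 1), (-4, 1)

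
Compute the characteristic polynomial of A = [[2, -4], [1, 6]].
xI - A = [[x - 2, 4], [-1, x - 6]].

Expanding det(xI - A) along the first row:
det(xI - A) = + (x - 2)·det([[x - 6]]) - (4)·det([[-1]]).

Evaluating gives χ_A(x) = x^2 - 8x + 16 = (x - 4)^2.

χ_A(x) = (x - 4)^2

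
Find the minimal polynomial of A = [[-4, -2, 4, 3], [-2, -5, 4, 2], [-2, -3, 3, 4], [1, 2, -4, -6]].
The characteristic polynomial factors as (x + 3)^4. The minimal polynomial is ∏(x - λ)^{k_λ} where k_λ is the size of the largest Jordan block at λ.

For λ = -3: rank(A + 3I) = 2, and the largest Jordan block has size 2 (the smallest k with rank((A + 3I)^k) = rank((A + 3I)^(k+1))).

So m_A(x) = (x + 3)^2.

m_A(x) = (x + 3)^2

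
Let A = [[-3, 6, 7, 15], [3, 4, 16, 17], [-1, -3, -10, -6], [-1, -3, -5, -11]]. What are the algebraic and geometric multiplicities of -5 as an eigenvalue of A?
The characteristic polynomial is (x + 5)^4, so the factor x + 5 appears with exponent 4: the algebraic multiplicity is 4.

rank(A + 5I) = 2, so the eigenspace has dimension 4 - 2 = 2: the geometric multiplicity is 2.

Since 2 < 4, A is not diagonalizable.

algebraic multiplicity 4, geometric multiplicity 2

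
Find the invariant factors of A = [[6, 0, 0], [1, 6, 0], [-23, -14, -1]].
The Jordan structure of A has elementary divisors (x + 1), (x - 6)^2. Arranging the block sizes at each eigenvalue in decreasing order and taking row products gives the invariant factors.

Invariant factors (smallest first, each dividing the next): (x - 6)^2(x + 1).

Check: the last factor (x - 6)^2(x + 1) is the minimal polynomial, and the product (x - 6)^2(x + 1) is the characteristic polynomial.

(x - 6)^2(x + 1)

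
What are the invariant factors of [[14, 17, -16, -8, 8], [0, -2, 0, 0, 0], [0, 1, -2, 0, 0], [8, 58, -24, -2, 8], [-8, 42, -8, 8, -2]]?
The Jordan structure of A has elementary divisors (x + 2)^2, (x + 2), (x - 6), (x - 6). Arranging the block sizes at each eigenvalue in decreasing order and taking row products gives the invariant factors.

Invariant factors (smallest first, each dividing the next): (x - 6)(x + 2), (x - 6)(x + 2)^2.

Check: the last factor (x - 6)(x + 2)^2 is the minimal polynomial, and the product (x - 6)^2(x + 2)^3 is the characteristic polynomial.

(x - 6)(x + 2), (x - 6)(x + 2)^2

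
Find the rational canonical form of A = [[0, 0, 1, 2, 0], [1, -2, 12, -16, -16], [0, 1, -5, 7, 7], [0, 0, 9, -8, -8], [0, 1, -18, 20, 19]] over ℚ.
R = [[0, 0, 0, 0, 0], [1, 0, 0, 0, -4], [0, 1, 0, 0, 8], [0, 0, 1, 0, -8], [0, 0, 0, 1, 4]]

The invariant factors of A (the non-unit diagonal entries of the Smith normal form of xI - A over ℚ[x]) are x(x^2 - 2x + 2)^2, each dividing the next. The characteristic polynomial is their product, x(x^2 - 2x + 2)^2.

The rational canonical form is the block-diagonal matrix of companion matrices C(f_i):
R = [[0, 0, 0, 0, 0], [1, 0, 0, 0, -4], [0, 1, 0, 0, 8], [0, 0, 1, 0, -8], [0, 0, 0, 1, 4]].

Note the characteristic polynomial does not split into linear factors over ℚ, so A has no Jordan form over ℚ; the rational canonical form exists over any field.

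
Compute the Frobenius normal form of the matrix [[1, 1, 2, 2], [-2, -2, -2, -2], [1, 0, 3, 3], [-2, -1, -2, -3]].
R = [[-1, 0, 0, 0], [0, 0, 0, 2], [0, 1, 0, 3], [0, 0, 1, 0]]

The invariant factors of A (the non-unit diagonal entries of the Smith normal form of xI - A over ℚ[x]) are x + 1, (x - 2)(x + 1)^2, each dividing the next. The characteristic polynomial is their product, (x - 2)(x + 1)^3.

The rational canonical form is the block-diagonal matrix of companion matrices C(f_i):
R = [[-1, 0, 0, 0], [0, 0, 0, 2], [0, 1, 0, 3], [0, 0, 1, 0]].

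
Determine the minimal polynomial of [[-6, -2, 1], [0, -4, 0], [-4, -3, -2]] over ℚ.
m_A(x) = (x + 4)^3

The characteristic polynomial factors as (x + 4)^3. The minimal polynomial is ∏(x - λ)^{k_λ} where k_λ is the size of the largest Jordan block at λ.

For λ = -4: rank(A + 4I) = 2, and the largest Jordan block has size 3 (the smallest k with rank((A + 4I)^k) = rank((A + 4I)^(k+1))).

So m_A(x) = (x + 4)^3.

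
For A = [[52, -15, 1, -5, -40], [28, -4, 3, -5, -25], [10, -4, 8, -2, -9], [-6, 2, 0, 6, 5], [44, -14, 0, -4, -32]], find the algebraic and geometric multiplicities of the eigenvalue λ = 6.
The characteristic polynomial is (x - 6)^5, so the factor x - 6 appears with exponent 5: the algebraic multiplicity is 5.

rank(A - 6I) = 3, so the eigenspace has dimension 5 - 3 = 2: the geometric multiplicity is 2.

Since 2 < 5, A is not diagonalizable.

algebraic multiplicity 5, geometric multiplicity 2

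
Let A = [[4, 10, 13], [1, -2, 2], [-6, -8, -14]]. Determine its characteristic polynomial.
xI - A = [[x - 4, -10, -13], [-1, x + 2, -2], [6, 8, x + 14]].

Expanding det(xI - A) along the first row:
det(xI - A) = + (x - 4)·det([[x + 2, -2], [8, x + 14]]) - (-10)·det([[-1, -2], [6, x + 14]]) + (-13)·det([[-1, x + 2], [6, 8]]).

Evaluating gives χ_A(x) = x^3 + 12x^2 + 48x + 64 = (x + 4)^3.

χ_A(x) = (x + 4)^3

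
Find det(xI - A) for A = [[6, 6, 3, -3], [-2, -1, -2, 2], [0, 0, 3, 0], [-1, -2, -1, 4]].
xI - A = [[x - 6, -6, -3, 3], [2, x + 1, 2, -2], [0, 0, x - 3, 0], [1, 2, 1, x - 4]].

Expanding det(xI - A) along the first row:
det(xI - A) = + (x - 6)·det([[x + 1, 2, -2], [0, x - 3, 0], [2, 1, x - 4]]) - (-6)·det([[2, 2, -2], [0, x - 3, 0], [1, 1, x - 4]]) + (-3)·det([[2, x + 1, -2], [0, 0, 0], [1, 2, x - 4]]) - (3)·det([[2, x + 1, 2], [0, 0, x - 3], [1, 2, 1]]).

Evaluating gives χ_A(x) = x^4 - 12x^3 + 54x^2 - 108x + 81 = (x - 3)^4.

χ_A(x) = (x - 3)^4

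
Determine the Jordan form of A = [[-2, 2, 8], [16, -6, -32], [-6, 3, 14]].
J = [[2, 1, 0], [0, 2, 0], [0, 0, 2]]

The characteristic polynomial is det(xI - A) = (x - 2)^3, so the eigenvalues are 2 (algebraic multiplicity 3).

For λ = 2: rank(A - 2I) = 1, rank((A - 2I)^2) = 0. The eigenspace has dimension 3 - 1 = 2, so there are 2 Jordan blocks; the rank sequence gives block sizes [2, 1].

Assembling the blocks gives the Jordan form J above.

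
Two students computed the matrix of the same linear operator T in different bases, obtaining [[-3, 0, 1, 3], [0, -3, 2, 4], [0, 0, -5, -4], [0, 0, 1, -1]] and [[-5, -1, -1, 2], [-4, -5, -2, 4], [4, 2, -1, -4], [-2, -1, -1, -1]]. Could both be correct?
Both have characteristic polynomial (x + 3)^4, but the minimal polynomial of A is (x + 3)^3 while the minimal polynomial of B is (x + 3)^2. The minimal polynomial is a similarity invariant, so A and B are not similar.

No.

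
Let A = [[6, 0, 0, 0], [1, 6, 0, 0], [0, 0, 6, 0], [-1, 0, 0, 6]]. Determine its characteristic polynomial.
xI - A = [[x - 6, 0, 0, 0], [-1, x - 6, 0, 0], [0, 0, x - 6, 0], [1, 0, 0, x - 6]].

Expanding det(xI - A) along the first row:
det(xI - A) = + (x - 6)·det([[x - 6, 0, 0], [0, x - 6, 0], [0, 0, x - 6]]) - (0)·det([[-1, 0, 0], [0, x - 6, 0], [1, 0, x - 6]]) + (0)·det([[-1, x - 6, 0], [0, 0, 0], [1, 0, x - 6]]) - (0)·det([[-1, x - 6, 0], [0, 0, x - 6], [1, 0, 0]]).

Evaluating gives χ_A(x) = x^4 - 24x^3 + 216x^2 - 864x + 1296 = (x - 6)^4.

χ_A(x) = (x - 6)^4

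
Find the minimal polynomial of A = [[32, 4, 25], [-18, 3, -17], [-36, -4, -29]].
m_A(x) = (x - 5)^2(x + 4)

The characteristic polynomial factors as (x - 5)^2(x + 4). The minimal polynomial is ∏(x - λ)^{k_λ} where k_λ is the size of the largest Jordan block at λ.

For λ = -4: rank(A + 4I) = 2, and the largest Jordan block has size 1 (the smallest k with rank((A + 4I)^k) = rank((A + 4I)^(k+1))).
For λ = 5: rank(A - 5I) = 2, and the largest Jordan block has size 2 (the smallest k with rank((A - 5I)^k) = rank((A - 5I)^(k+1))).

So m_A(x) = (x - 5)^2(x + 4).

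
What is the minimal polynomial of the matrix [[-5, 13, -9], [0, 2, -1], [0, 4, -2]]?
The characteristic polynomial factors as x^2(x + 5). The minimal polynomial is ∏(x - λ)^{k_λ} where k_λ is the size of the largest Jordan block at λ.

For λ = -5: rank(A + 5I) = 2, and the largest Jordan block has size 1 (the smallest k with rank((A + 5I)^k) = rank((A + 5I)^(k+1))).
For λ = 0: rank(A) = 2, and the largest Jordan block has size 2 (the smallest k with rank(A^k) = rank(A^(k+1))).

So m_A(x) = x^2(x + 5).

m_A(x) = x^2(x + 5)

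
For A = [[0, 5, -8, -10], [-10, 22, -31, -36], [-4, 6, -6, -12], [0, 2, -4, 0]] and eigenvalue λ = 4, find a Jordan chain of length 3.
v_1 = [[-1, -2, -1, 0]]^T, v_2 = [[2, 5, 2, 0]]^T, v_3 = [[1, 8, 2, 2]]^T

We seek v_1 ∈ ker((A - 4I)^3) \ ker((A - 4I)^2), then set v_{i+1} = (A - 4I) v_i.

One such chain is v_1 = [[-1, -2, -1, 0]]^T, v_2 = [[2, 5, 2, 0]]^T, v_3 = [[1, 8, 2, 2]]^T. Check: (A - 4I) v_3 = [[0, 0, 0, 0]]^T = 0.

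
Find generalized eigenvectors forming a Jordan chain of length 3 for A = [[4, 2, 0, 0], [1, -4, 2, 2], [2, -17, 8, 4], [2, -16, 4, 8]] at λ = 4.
We seek v_1 ∈ ker((A - 4I)^3) \ ker((A - 4I)^2), then set v_{i+1} = (A - 4I) v_i.

One such chain is v_1 = [[-1, 0, 1, 0]]^T, v_2 = [[0, 1, 2, 2]]^T, v_3 = [[2, 0, -1, 0]]^T. Check: (A - 4I) v_3 = [[0, 0, 0, 0]]^T = 0.

v_1 = [[-1, 0, 1, 0]]^T, v_2 = [[0, 1, 2, 2]]^T, v_3 = [[2, 0, -1, 0]]^T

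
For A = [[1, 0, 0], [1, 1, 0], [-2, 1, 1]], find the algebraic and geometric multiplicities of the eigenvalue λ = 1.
algebraic multiplicity 3, geometric multiplicity 1

The characteristic polynomial is (x - 1)^3, so the factor x - 1 appears with exponent 3: the algebraic multiplicity is 3.

rank(A - I) = 2, so the eigenspace has dimension 3 - 2 = 1: the geometric multiplicity is 1.

Since 1 < 3, A is not diagonalizable.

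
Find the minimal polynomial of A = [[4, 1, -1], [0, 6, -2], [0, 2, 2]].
m_A(x) = (x - 4)^2

The characteristic polynomial factors as (x - 4)^3. The minimal polynomial is ∏(x - λ)^{k_λ} where k_λ is the size of the largest Jordan block at λ.

For λ = 4: rank(A - 4I) = 1, and the largest Jordan block has size 2 (the smallest k with rank((A - 4I)^k) = rank((A - 4I)^(k+1))).

So m_A(x) = (x - 4)^2.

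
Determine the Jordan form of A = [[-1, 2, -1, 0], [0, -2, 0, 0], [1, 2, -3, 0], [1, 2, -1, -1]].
The characteristic polynomial is det(xI - A) = (x + 1)(x + 2)^3, so the eigenvalues are -2 (algebraic multiplicity 3), -1 (algebraic multiplicity 1).

For λ = -2: rank(A + 2I) = 2, rank((A + 2I)^2) = 1. The eigenspace has dimension 4 - 2 = 2, so there are 2 Jordan blocks; the rank sequence gives block sizes [2, 1].

For λ = -1: algebraic multiplicity 1 gives one 1×1 block.

Assembling the blocks gives the Jordan form J above.

J = [[-2, 1, 0, 0], [0, -2, 0, 0], [0, 0, -2, 0], [0, 0, 0, -1]]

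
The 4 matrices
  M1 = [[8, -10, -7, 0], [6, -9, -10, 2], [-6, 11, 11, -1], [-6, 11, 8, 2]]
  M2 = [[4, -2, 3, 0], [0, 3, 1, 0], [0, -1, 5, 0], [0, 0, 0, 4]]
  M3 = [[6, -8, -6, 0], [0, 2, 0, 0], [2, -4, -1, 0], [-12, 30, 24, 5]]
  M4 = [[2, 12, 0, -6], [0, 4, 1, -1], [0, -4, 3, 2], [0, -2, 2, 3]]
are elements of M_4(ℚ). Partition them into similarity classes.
3 classes: {M1}, {M2}, {M3, M4}

Characteristic polynomials: χ_{M1} = (x - 5)(x - 3)(x - 2)^2, χ_{M2} = (x - 4)^4, χ_{M3} = (x - 5)(x - 3)(x - 2)^2, χ_{M4} = (x - 5)(x - 3)(x - 2)^2.

{M1}: invariant factors (x - 5)(x - 3)(x - 2)^2.

{M2}: invariant factors x - 4, (x - 4)^3.

{M3, M4}: invariant factors x - 2, (x - 5)(x - 3)(x - 2).

Matrices are similar if and only if their invariant-factor lists agree; the partition into similarity classes is {M1}, {M2}, {M3, M4}.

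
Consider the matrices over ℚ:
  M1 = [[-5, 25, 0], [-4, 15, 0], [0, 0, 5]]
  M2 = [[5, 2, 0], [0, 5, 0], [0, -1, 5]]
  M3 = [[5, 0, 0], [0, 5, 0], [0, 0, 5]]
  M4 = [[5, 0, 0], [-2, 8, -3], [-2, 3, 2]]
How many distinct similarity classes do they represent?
Characteristic polynomials: χ_{M1} = (x - 5)^3, χ_{M2} = (x - 5)^3, χ_{M3} = (x - 5)^3, χ_{M4} = (x - 5)^3.

{M1, M2, M4}: invariant factors x - 5, (x - 5)^2.

{M3}: invariant factors x - 5, x - 5, x - 5.

Matrices are similar if and only if their invariant-factor lists agree; the partition into similarity classes is {M1, M2, M4}, {M3}.

2 classes: {M1, M2, M4}, {M3}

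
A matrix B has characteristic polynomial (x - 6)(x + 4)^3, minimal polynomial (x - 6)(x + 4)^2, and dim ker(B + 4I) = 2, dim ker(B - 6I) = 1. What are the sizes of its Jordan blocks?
Jordan blocks: (-4, 2), (-4, 1), (6, 1)

λ = -4: algebraic multiplicity 3 (exponent in χ_B), largest block size 2 (exponent in m_B), 2 blocks (geometric multiplicity). These force block sizes [2, 1].
λ = 6: algebraic multiplicity 1 (exponent in χ_B), largest block size 1 (exponent in m_B), 1 block (geometric multiplicity). This forces block sizes [1].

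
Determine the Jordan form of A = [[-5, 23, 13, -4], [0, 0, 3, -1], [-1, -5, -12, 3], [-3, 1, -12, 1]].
J = [[-4, 1, 0, 0], [0, -4, 0, 0], [0, 0, -4, 1], [0, 0, 0, -4]]

The characteristic polynomial is det(xI - A) = (x + 4)^4, so the eigenvalues are -4 (algebraic multiplicity 4).

For λ = -4: rank(A + 4I) = 2, rank((A + 4I)^2) = 0. The eigenspace has dimension 4 - 2 = 2, so there are 2 Jordan blocks; the rank sequence gives block sizes [2, 2].

Assembling the blocks gives the Jordan form J above.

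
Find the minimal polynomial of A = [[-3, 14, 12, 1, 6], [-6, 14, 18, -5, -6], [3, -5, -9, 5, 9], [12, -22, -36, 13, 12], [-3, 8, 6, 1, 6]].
The characteristic polynomial factors as (x - 6)^2(x - 3)^3. The minimal polynomial is ∏(x - λ)^{k_λ} where k_λ is the size of the largest Jordan block at λ.

For λ = 3: rank(A - 3I) = 3, and the largest Jordan block has size 2 (the smallest k with rank((A - 3I)^k) = rank((A - 3I)^(k+1))).
For λ = 6: rank(A - 6I) = 3, and the largest Jordan block has size 1 (the smallest k with rank((A - 6I)^k) = rank((A - 6I)^(k+1))).

So m_A(x) = (x - 6)(x - 3)^2.

m_A(x) = (x - 6)(x - 3)^2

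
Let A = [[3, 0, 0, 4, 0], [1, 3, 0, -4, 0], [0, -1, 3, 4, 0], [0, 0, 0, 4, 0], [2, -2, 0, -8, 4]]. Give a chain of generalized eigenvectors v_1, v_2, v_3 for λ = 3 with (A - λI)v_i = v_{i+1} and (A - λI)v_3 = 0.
v_1 = [[1, 0, 1, 0, 0]]^T, v_2 = [[0, 1, 0, 0, 2]]^T, v_3 = [[0, 0, -1, 0, 0]]^T

We seek v_1 ∈ ker((A - 3I)^3) \ ker((A - 3I)^2), then set v_{i+1} = (A - 3I) v_i.

One such chain is v_1 = [[1, 0, 1, 0, 0]]^T, v_2 = [[0, 1, 0, 0, 2]]^T, v_3 = [[0, 0, -1, 0, 0]]^T. Check: (A - 3I) v_3 = [[0, 0, 0, 0, 0]]^T = 0.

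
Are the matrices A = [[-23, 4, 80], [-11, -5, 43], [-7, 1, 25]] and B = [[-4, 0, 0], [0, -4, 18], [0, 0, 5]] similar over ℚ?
Both have characteristic polynomial (x - 5)(x + 4)^2, but the minimal polynomial of A is (x - 5)(x + 4)^2 while the minimal polynomial of B is (x - 5)(x + 4). The minimal polynomial is a similarity invariant, so A and B are not similar.

No.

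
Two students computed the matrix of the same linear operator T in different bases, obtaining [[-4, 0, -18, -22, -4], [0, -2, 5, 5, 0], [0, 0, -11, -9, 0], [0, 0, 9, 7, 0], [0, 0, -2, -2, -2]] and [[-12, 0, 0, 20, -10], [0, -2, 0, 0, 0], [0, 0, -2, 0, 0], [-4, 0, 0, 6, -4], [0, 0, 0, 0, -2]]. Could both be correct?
No.

Both have characteristic polynomial (x + 2)^4(x + 4), but the minimal polynomial of A is (x + 2)^2(x + 4) while the minimal polynomial of B is (x + 2)(x + 4). The minimal polynomial is a similarity invariant, so A and B are not similar.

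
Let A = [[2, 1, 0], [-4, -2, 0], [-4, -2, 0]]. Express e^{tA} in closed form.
e^{tA} = [[2*t + 1, t, 0], [-4*t, 1 - 2*t, 0], [-4*t, -2*t, 1]]

A has Jordan form J = [[0, 1, 0], [0, 0, 0], [0, 0, 0]] with A = PJP^{-1}, so e^{tA} = P e^{tJ} P^{-1}.

For a Jordan block J_k(λ), e^{tJ_k(λ)} = e^{λt} · (I + tN + t^2 N^2/2! + ... + t^{k-1} N^{k-1}/(k-1)!) where N is the nilpotent superdiagonal part.

Assembling the blocks and conjugating back gives the entries of e^{tA} as shown above.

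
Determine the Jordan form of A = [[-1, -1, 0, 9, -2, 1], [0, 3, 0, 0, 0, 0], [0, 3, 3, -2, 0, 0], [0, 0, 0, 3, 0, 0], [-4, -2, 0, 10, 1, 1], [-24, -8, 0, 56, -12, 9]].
The characteristic polynomial is det(xI - A) = (x - 3)^6, so the eigenvalues are 3 (algebraic multiplicity 6).

For λ = 3: rank(A - 3I) = 3, rank((A - 3I)^2) = 0. The eigenspace has dimension 6 - 3 = 3, so there are 3 Jordan blocks; the rank sequence gives block sizes [2, 2, 2].

Assembling the blocks gives the Jordan form J above.

J = [[3, 1, 0, 0, 0, 0], [0, 3, 0, 0, 0, 0], [0, 0, 3, 1, 0, 0], [0, 0, 0, 3, 0, 0], [0, 0, 0, 0, 3, 1], [0, 0, 0, 0, 0, 3]]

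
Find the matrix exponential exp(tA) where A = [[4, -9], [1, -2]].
A has Jordan form J = [[1, 1], [0, 1]] with A = PJP^{-1}, so e^{tA} = P e^{tJ} P^{-1}.

For a Jordan block J_k(λ), e^{tJ_k(λ)} = e^{λt} · (I + tN + t^2 N^2/2! + ... + t^{k-1} N^{k-1}/(k-1)!) where N is the nilpotent superdiagonal part.

Assembling the blocks and conjugating back gives the entries of e^{tA} as shown above.

e^{tA} = [[(3*t + 1)*e^{t}, -9*t*e^{t}], [t*e^{t}, (1 - 3*t)*e^{t}]]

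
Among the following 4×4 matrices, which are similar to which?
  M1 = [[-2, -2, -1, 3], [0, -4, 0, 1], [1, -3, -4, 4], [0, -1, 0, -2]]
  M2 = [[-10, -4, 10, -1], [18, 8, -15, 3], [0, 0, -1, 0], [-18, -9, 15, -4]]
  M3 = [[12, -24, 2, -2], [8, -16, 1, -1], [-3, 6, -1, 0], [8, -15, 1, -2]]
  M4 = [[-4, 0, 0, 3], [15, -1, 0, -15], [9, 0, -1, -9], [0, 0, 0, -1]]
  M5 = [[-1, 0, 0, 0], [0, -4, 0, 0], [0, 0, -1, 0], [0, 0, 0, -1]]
Characteristic polynomials: χ_{M1} = (x + 3)^4, χ_{M2} = (x + 1)^3(x + 4), χ_{M3} = (x + 1)^3(x + 4), χ_{M4} = (x + 1)^3(x + 4), χ_{M5} = (x + 1)^3(x + 4).

{M1}: invariant factors (x + 3)^2, (x + 3)^2.

{M2, M3}: invariant factors x + 1, (x + 1)^2(x + 4).

{M4, M5}: invariant factors x + 1, x + 1, (x + 1)(x + 4).

Matrices are similar if and only if their invariant-factor lists agree; the partition into similarity classes is {M1}, {M2, M3}, {M4, M5}.

3 classes: {M1}, {M2, M3}, {M4, M5}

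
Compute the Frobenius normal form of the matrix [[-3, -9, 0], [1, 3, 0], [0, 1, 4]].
The invariant factors of A (the non-unit diagonal entries of the Smith normal form of xI - A over ℚ[x]) are x^2(x - 4), each dividing the next. The characteristic polynomial is their product, x^2(x - 4).

The rational canonical form is the block-diagonal matrix of companion matrices C(f_i):
R = [[0, 0, 0], [1, 0, 0], [0, 1, 4]].

R = [[0, 0, 0], [1, 0, 0], [0, 1, 4]]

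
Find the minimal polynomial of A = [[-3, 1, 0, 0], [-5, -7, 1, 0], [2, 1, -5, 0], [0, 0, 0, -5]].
The characteristic polynomial factors as (x + 5)^4. The minimal polynomial is ∏(x - λ)^{k_λ} where k_λ is the size of the largest Jordan block at λ.

For λ = -5: rank(A + 5I) = 2, and the largest Jordan block has size 3 (the smallest k with rank((A + 5I)^k) = rank((A + 5I)^(k+1))).

So m_A(x) = (x + 5)^3.

m_A(x) = (x + 5)^3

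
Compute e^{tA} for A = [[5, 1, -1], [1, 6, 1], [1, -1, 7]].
A has Jordan form J = [[6, 1, 0], [0, 6, 1], [0, 0, 6]] with A = PJP^{-1}, so e^{tA} = P e^{tJ} P^{-1}.

For a Jordan block J_k(λ), e^{tJ_k(λ)} = e^{λt} · (I + tN + t^2 N^2/2! + ... + t^{k-1} N^{k-1}/(k-1)!) where N is the nilpotent superdiagonal part.

Assembling the blocks and conjugating back gives the entries of e^{tA} as shown above.

e^{tA} = [[(t^2/2 - t + 1)*e^{6*t}, t*e^{6*t}, t*(t - 2)*e^{6*t}/2], [t*e^{6*t}, e^{6*t}, t*e^{6*t}], [t*(2 - t)*e^{6*t}/2, -t*e^{6*t}, (-t^2/2 + t + 1)*e^{6*t}]]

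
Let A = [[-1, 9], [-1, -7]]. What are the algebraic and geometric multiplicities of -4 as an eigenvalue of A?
The characteristic polynomial is (x + 4)^2, so the factor x + 4 appears with exponent 2: the algebraic multiplicity is 2.

rank(A + 4I) = 1, so the eigenspace has dimension 2 - 1 = 1: the geometric multiplicity is 1.

Since 1 < 2, A is not diagonalizable.

algebraic multiplicity 2, geometric multiplicity 1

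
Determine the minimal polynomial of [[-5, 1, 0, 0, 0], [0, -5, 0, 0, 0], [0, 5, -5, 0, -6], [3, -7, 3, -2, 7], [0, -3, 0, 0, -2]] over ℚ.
The characteristic polynomial factors as (x + 2)^2(x + 5)^3. The minimal polynomial is ∏(x - λ)^{k_λ} where k_λ is the size of the largest Jordan block at λ.

For λ = -5: rank(A + 5I) = 3, and the largest Jordan block has size 2 (the smallest k with rank((A + 5I)^k) = rank((A + 5I)^(k+1))).
For λ = -2: rank(A + 2I) = 4, and the largest Jordan block has size 2 (the smallest k with rank((A + 2I)^k) = rank((A + 2I)^(k+1))).

So m_A(x) = (x + 2)^2(x + 5)^2.

m_A(x) = (x + 2)^2(x + 5)^2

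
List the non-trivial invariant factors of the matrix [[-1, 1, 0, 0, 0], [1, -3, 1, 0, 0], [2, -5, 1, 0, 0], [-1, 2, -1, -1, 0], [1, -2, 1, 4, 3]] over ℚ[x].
x + 1, (x - 3)(x + 1)^3

The Jordan structure of A has elementary divisors (x + 1)^3, (x + 1), (x - 3). Arranging the block sizes at each eigenvalue in decreasing order and taking row products gives the invariant factors.

Invariant factors (smallest first, each dividing the next): x + 1, (x - 3)(x + 1)^3.

Check: the last factor (x - 3)(x + 1)^3 is the minimal polynomial, and the product (x - 3)(x + 1)^4 is the characteristic polynomial.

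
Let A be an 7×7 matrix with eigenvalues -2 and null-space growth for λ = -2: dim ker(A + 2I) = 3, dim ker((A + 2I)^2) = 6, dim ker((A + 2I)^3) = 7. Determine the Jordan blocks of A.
λ = -2: successive nullity increments [3, 3, 1] count blocks of size ≥ k; block sizes are [3, 2, 2].

Jordan blocks: (-2, 3), (-2, 2), (-2, 2)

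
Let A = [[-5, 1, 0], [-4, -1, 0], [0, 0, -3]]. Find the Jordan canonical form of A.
J = [[-3, 1, 0], [0, -3, 0], [0, 0, -3]]

The characteristic polynomial is det(xI - A) = (x + 3)^3, so the eigenvalues are -3 (algebraic multiplicity 3).

For λ = -3: rank(A + 3I) = 1, rank((A + 3I)^2) = 0. The eigenspace has dimension 3 - 1 = 2, so there are 2 Jordan blocks; the rank sequence gives block sizes [2, 1].

Assembling the blocks gives the Jordan form J above.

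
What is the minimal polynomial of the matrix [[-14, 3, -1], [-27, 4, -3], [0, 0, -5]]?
m_A(x) = (x + 5)^2

The characteristic polynomial factors as (x + 5)^3. The minimal polynomial is ∏(x - λ)^{k_λ} where k_λ is the size of the largest Jordan block at λ.

For λ = -5: rank(A + 5I) = 1, and the largest Jordan block has size 2 (the smallest k with rank((A + 5I)^k) = rank((A + 5I)^(k+1))).

So m_A(x) = (x + 5)^2.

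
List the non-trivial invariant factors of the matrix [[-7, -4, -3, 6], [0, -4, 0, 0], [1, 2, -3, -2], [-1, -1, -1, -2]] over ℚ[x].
The Jordan structure of A has elementary divisors (x + 4)^2, (x + 4)^2. Arranging the block sizes at each eigenvalue in decreasing order and taking row products gives the invariant factors.

Invariant factors (smallest first, each dividing the next): (x + 4)^2, (x + 4)^2.

Check: the last factor (x + 4)^2 is the minimal polynomial, and the product (x + 4)^4 is the characteristic polynomial.

(x + 4)^2, (x + 4)^2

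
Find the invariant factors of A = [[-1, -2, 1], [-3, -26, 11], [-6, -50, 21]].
The Jordan structure of A has elementary divisors (x + 4), (x + 1)^2. Arranging the block sizes at each eigenvalue in decreasing order and taking row products gives the invariant factors.

Invariant factors (smallest first, each dividing the next): (x + 1)^2(x + 4).

Check: the last factor (x + 1)^2(x + 4) is the minimal polynomial, and the product (x + 1)^2(x + 4) is the characteristic polynomial.

(x + 1)^2(x + 4)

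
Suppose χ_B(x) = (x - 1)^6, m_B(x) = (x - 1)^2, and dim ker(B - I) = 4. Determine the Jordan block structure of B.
λ = 1: algebraic multiplicity 6 (exponent in χ_B), largest block size 2 (exponent in m_B), 4 blocks (geometric multiplicity). These force block sizes [2, 2, 1, 1].

Jordan blocks: (1, 2), (1, 2), (1, 1), (1, 1)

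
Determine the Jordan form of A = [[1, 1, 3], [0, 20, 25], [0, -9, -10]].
The characteristic polynomial is det(xI - A) = (x - 5)^2(x - 1), so the eigenvalues are 1 (algebraic multiplicity 1), 5 (algebraic multiplicity 2).

For λ = 1: algebraic multiplicity 1 gives one 1×1 block.

For λ = 5: rank(A - 5I) = 2, rank((A - 5I)^2) = 1. The eigenspace has dimension 3 - 2 = 1, so there is 1 Jordan block; the rank sequence gives block sizes [2].

Assembling the blocks gives the Jordan form J above.

J = [[1, 0, 0], [0, 5, 1], [0, 0, 5]]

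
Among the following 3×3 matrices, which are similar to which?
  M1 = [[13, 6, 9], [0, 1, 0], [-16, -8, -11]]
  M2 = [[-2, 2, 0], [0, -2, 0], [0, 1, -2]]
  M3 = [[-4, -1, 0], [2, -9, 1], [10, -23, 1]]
Characteristic polynomials: χ_{M1} = (x - 1)^3, χ_{M2} = (x + 2)^3, χ_{M3} = (x + 4)^3.

{M1}: invariant factors x - 1, (x - 1)^2.

{M2}: invariant factors x + 2, (x + 2)^2.

{M3}: invariant factors (x + 4)^3.

Matrices are similar if and only if their invariant-factor lists agree; the partition into similarity classes is {M1}, {M2}, {M3}.

3 classes: {M1}, {M2}, {M3}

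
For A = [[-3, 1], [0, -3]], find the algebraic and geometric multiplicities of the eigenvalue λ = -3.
algebraic multiplicity 2, geometric multiplicity 1

The characteristic polynomial is (x + 3)^2, so the factor x + 3 appears with exponent 2: the algebraic multiplicity is 2.

rank(A + 3I) = 1, so the eigenspace has dimension 2 - 1 = 1: the geometric multiplicity is 1.

Since 1 < 2, A is not diagonalizable.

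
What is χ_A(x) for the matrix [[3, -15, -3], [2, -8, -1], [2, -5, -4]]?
xI - A = [[x - 3, 15, 3], [-2, x + 8, 1], [-2, 5, x + 4]].

Expanding det(xI - A) along the first row:
det(xI - A) = + (x - 3)·det([[x + 8, 1], [5, x + 4]]) - (15)·det([[-2, 1], [-2, x + 4]]) + (3)·det([[-2, x + 8], [-2, 5]]).

Evaluating gives χ_A(x) = x^3 + 9x^2 + 27x + 27 = (x + 3)^3.

χ_A(x) = (x + 3)^3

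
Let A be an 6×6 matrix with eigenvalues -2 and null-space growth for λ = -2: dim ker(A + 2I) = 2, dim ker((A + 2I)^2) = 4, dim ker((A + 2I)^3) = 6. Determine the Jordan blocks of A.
λ = -2: successive nullity increments [2, 2, 2] count blocks of size ≥ k; block sizes are [3, 3].

Jordan blocks: (-2, 3), (-2, 3)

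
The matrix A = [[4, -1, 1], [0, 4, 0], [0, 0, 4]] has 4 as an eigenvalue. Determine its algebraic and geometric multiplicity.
The characteristic polynomial is (x - 4)^3, so the factor x - 4 appears with exponent 3: the algebraic multiplicity is 3.

rank(A - 4I) = 1, so the eigenspace has dimension 3 - 1 = 2: the geometric multiplicity is 2.

Since 2 < 3, A is not diagonalizable.

algebraic multiplicity 3, geometric multiplicity 2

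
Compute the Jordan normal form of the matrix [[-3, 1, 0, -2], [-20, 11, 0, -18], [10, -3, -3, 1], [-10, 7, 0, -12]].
The characteristic polynomial is det(xI - A) = (x - 2)(x + 3)^3, so the eigenvalues are -3 (algebraic multiplicity 3), 2 (algebraic multiplicity 1).

For λ = -3: rank(A + 3I) = 2, rank((A + 3I)^2) = 1. The eigenspace has dimension 4 - 2 = 2, so there are 2 Jordan blocks; the rank sequence gives block sizes [2, 1].

For λ = 2: algebraic multiplicity 1 gives one 1×1 block.

Assembling the blocks gives the Jordan form J above.

J = [[-3, 1, 0, 0], [0, -3, 0, 0], [0, 0, -3, 0], [0, 0, 0, 2]]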